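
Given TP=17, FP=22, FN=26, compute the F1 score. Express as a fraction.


Precision = 17/39 = 17/39. Recall = 17/43 = 17/43. F1 = 2*P*R/(P+R) = 17/41.

17/41


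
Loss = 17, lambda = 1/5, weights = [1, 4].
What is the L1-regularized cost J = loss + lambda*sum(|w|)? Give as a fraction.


L1 norm = sum(|w|) = 5. J = 17 + 1/5 * 5 = 18.

18


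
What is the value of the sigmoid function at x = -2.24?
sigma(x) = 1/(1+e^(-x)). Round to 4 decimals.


sigma(-2.24) = 1/(1+e^(2.24)) = 1/(1+9.393331) = 1/10.393331 = 0.0962.

0.0962


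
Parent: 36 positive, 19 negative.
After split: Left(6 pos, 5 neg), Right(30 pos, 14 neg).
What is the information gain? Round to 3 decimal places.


H(parent) = 0.9299. H(left) = 0.9940, H(right) = 0.9024. Weighted = (11/55)*0.9940 + (44/55)*0.9024 = 0.9207. IG = 0.9299 - 0.9207 = 0.0092, which rounds to 0.009.

0.009


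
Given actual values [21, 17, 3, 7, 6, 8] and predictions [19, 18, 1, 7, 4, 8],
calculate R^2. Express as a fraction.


Mean(y) = 31/3. SS_res = 13. SS_tot = 742/3. R^2 = 1 - 13/(742/3) = 703/742.

703/742


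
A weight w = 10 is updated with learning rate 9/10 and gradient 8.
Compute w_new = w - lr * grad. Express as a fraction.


w_new = 10 - 9/10 * 8 = 10 - 36/5 = 14/5.

14/5


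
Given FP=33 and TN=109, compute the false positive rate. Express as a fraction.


FPR = FP / (FP + TN) = 33 / 142 = 33/142.

33/142


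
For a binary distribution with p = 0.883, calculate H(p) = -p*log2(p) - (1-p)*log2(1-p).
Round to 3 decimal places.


H = -0.883*log2(0.883) - 0.117*log2(0.117) = 0.521.

0.521


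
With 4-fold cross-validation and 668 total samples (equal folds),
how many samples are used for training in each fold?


Each validation fold has 668/4 = 167 samples. Training set = 668 - 167 = 501.

501


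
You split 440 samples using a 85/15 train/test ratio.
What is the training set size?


Test set = 440 * 15% = 66. Training set = 440 - 66 = 374.

374


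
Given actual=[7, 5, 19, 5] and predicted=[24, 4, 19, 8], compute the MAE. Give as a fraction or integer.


MAE = (1/4) * (|7-24|=17 + |5-4|=1 + |19-19|=0 + |5-8|=3). Sum = 21. MAE = 21/4.

21/4


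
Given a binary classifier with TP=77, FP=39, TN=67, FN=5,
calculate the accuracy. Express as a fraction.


Accuracy = (TP + TN) / (TP + TN + FP + FN) = (77 + 67) / 188 = 36/47.

36/47


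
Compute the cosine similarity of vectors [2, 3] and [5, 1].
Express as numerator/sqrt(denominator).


dot = 13. |a|^2 = 13, |b|^2 = 26. cos = 13/sqrt(338).

13/sqrt(338)


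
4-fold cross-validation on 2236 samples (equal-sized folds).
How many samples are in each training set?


Each validation fold has 2236/4 = 559 samples. Training set = 2236 - 559 = 1677.

1677


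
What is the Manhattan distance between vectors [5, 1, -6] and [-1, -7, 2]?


d = sum of absolute differences: |5--1|=6 + |1--7|=8 + |-6-2|=8 = 22.

22


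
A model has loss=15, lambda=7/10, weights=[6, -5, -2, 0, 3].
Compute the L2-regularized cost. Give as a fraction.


L2 sq norm = sum(w^2) = 74. J = 15 + 7/10 * 74 = 334/5.

334/5


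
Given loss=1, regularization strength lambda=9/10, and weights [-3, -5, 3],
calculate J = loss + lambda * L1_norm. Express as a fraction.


L1 norm = sum(|w|) = 11. J = 1 + 9/10 * 11 = 109/10.

109/10


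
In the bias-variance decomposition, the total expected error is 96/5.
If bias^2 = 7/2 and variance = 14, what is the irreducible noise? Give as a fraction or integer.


Total error = bias^2 + variance + irreducible noise. So irreducible noise = 96/5 - 7/2 - 14 = 17/10.

17/10


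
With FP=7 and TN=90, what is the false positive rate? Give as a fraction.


FPR = FP / (FP + TN) = 7 / 97 = 7/97.

7/97


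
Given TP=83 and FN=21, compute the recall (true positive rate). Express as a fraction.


Recall = TP / (TP + FN) = 83 / 104 = 83/104.

83/104


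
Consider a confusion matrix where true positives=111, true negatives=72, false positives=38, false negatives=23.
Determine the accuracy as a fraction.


Accuracy = (TP + TN) / (TP + TN + FP + FN) = (111 + 72) / 244 = 3/4.

3/4


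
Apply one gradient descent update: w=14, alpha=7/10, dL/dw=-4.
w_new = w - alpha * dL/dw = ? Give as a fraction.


w_new = 14 - 7/10 * -4 = 14 - -14/5 = 84/5.

84/5


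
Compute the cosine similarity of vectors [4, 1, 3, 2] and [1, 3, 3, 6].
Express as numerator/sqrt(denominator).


dot = 28. |a|^2 = 30, |b|^2 = 55. cos = 28/sqrt(1650).

28/sqrt(1650)


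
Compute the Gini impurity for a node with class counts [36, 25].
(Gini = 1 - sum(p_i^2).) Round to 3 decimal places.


Total = 61. Proportions: 36/61, 25/61. sum(p_i^2) = 0.5163. Gini = 1 - 0.5163 = 0.4837, which rounds to 0.484.

0.484


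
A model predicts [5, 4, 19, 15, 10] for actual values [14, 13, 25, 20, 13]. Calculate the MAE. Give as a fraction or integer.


MAE = (1/5) * (|14-5|=9 + |13-4|=9 + |25-19|=6 + |20-15|=5 + |13-10|=3). Sum = 32. MAE = 32/5.

32/5


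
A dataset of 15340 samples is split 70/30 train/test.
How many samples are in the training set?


Test set = 15340 * 30% = 4602. Training set = 15340 - 4602 = 10738.

10738


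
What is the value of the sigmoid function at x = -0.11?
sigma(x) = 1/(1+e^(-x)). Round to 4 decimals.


sigma(-0.11) = 1/(1+e^(0.11)) = 1/(1+1.116278) = 1/2.116278 = 0.4725.

0.4725


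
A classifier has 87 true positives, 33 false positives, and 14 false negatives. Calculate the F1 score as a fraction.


Precision = 87/120 = 29/40. Recall = 87/101 = 87/101. F1 = 2*P*R/(P+R) = 174/221.

174/221


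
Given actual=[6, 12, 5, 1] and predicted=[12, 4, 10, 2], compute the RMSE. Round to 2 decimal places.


MSE = 31.5000. RMSE = sqrt(31.5000) = 5.61.

5.61


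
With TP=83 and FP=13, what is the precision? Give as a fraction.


Precision = TP / (TP + FP) = 83 / 96 = 83/96.

83/96


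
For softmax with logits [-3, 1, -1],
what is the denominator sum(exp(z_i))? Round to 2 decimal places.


Denom = e^-3=0.0498 + e^1=2.7183 + e^-1=0.3679. Sum = 3.1360, which rounds to 3.14.

3.14


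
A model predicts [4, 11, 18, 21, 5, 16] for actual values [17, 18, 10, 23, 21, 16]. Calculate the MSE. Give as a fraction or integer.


MSE = (1/6) * ((17-4)^2=169 + (18-11)^2=49 + (10-18)^2=64 + (23-21)^2=4 + (21-5)^2=256 + (16-16)^2=0). Sum = 542. MSE = 271/3.

271/3


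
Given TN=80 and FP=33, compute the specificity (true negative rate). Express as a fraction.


Specificity = TN / (TN + FP) = 80 / 113 = 80/113.

80/113


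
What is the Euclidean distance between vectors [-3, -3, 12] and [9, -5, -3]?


d = sqrt(sum of squared differences). (-3-9)^2=144, (-3--5)^2=4, (12--3)^2=225. Sum = 373.

sqrt(373)


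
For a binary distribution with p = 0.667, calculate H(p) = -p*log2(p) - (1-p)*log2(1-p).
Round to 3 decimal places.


H = -0.667*log2(0.667) - 0.333*log2(0.333) = 0.918.

0.918


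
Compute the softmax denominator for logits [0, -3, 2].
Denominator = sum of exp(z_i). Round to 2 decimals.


Denom = e^0=1.0000 + e^-3=0.0498 + e^2=7.3891. Sum = 8.4389, which rounds to 8.44.

8.44


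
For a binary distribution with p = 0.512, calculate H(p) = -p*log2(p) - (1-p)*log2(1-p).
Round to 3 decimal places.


H = -0.512*log2(0.512) - 0.488*log2(0.488) = 1.000.

1.000


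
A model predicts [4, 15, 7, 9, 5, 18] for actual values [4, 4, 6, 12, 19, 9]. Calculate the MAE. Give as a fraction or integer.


MAE = (1/6) * (|4-4|=0 + |4-15|=11 + |6-7|=1 + |12-9|=3 + |19-5|=14 + |9-18|=9). Sum = 38. MAE = 19/3.

19/3


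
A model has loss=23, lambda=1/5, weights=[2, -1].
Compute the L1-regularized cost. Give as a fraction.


L1 norm = sum(|w|) = 3. J = 23 + 1/5 * 3 = 118/5.

118/5


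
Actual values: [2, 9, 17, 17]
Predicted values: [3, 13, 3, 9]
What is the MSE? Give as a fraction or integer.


MSE = (1/4) * ((2-3)^2=1 + (9-13)^2=16 + (17-3)^2=196 + (17-9)^2=64). Sum = 277. MSE = 277/4.

277/4


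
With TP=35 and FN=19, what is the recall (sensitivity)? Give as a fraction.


Recall = TP / (TP + FN) = 35 / 54 = 35/54.

35/54


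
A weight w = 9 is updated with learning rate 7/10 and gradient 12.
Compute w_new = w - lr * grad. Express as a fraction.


w_new = 9 - 7/10 * 12 = 9 - 42/5 = 3/5.

3/5


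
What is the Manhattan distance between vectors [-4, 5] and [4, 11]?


d = sum of absolute differences: |-4-4|=8 + |5-11|=6 = 14.

14


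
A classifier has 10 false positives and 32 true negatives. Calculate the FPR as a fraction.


FPR = FP / (FP + TN) = 10 / 42 = 5/21.

5/21


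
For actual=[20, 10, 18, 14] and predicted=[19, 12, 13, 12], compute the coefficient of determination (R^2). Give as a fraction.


Mean(y) = 31/2. SS_res = 34. SS_tot = 59. R^2 = 1 - 34/(59) = 25/59.

25/59


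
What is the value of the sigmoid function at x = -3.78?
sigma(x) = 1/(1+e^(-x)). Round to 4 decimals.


sigma(-3.78) = 1/(1+e^(3.78)) = 1/(1+43.816042) = 1/44.816042 = 0.0223.

0.0223


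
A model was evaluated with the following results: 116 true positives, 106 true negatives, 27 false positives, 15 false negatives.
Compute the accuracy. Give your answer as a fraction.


Accuracy = (TP + TN) / (TP + TN + FP + FN) = (116 + 106) / 264 = 37/44.

37/44


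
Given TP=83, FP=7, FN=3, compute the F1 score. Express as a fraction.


Precision = 83/90 = 83/90. Recall = 83/86 = 83/86. F1 = 2*P*R/(P+R) = 83/88.

83/88


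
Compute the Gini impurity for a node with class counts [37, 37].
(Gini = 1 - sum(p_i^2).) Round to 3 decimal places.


Total = 74. Proportions: 37/74, 37/74. sum(p_i^2) = 0.5000. Gini = 1 - 0.5000 = 0.5000, which rounds to 0.500.

0.500


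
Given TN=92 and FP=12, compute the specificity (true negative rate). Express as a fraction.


Specificity = TN / (TN + FP) = 92 / 104 = 23/26.

23/26


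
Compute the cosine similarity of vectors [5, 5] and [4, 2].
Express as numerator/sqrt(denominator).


dot = 30. |a|^2 = 50, |b|^2 = 20. cos = 30/sqrt(1000).

30/sqrt(1000)


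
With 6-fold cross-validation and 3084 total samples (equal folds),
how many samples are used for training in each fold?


Each validation fold has 3084/6 = 514 samples. Training set = 3084 - 514 = 2570.

2570


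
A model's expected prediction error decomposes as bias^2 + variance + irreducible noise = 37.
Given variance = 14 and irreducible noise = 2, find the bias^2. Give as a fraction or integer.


Total error = bias^2 + variance + irreducible noise. So bias^2 = 37 - 14 - 2 = 21.

21


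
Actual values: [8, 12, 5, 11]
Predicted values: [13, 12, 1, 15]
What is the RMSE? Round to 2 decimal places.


MSE = 14.2500. RMSE = sqrt(14.2500) = 3.77.

3.77


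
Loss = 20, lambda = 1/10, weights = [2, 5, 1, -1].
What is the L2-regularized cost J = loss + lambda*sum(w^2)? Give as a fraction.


L2 sq norm = sum(w^2) = 31. J = 20 + 1/10 * 31 = 231/10.

231/10


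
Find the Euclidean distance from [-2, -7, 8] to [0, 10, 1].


d = sqrt(sum of squared differences). (-2-0)^2=4, (-7-10)^2=289, (8-1)^2=49. Sum = 342.

sqrt(342)


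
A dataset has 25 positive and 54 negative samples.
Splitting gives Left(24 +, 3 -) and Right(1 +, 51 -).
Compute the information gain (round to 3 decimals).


H(parent) = 0.9005. H(left) = 0.5033, H(right) = 0.1371. Weighted = (27/79)*0.5033 + (52/79)*0.1371 = 0.2623. IG = 0.9005 - 0.2623 = 0.6382, which rounds to 0.638.

0.638


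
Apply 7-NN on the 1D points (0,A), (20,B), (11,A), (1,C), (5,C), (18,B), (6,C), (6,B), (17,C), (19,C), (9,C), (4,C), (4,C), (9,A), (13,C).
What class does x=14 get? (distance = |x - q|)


Distances: |0-14|=14, |20-14|=6, |11-14|=3, |1-14|=13, |5-14|=9, |18-14|=4, |6-14|=8, |6-14|=8, |17-14|=3, |19-14|=5, |9-14|=5, |4-14|=10, |4-14|=10, |9-14|=5, |13-14|=1. 7 nearest: (13,C), (11,A), (17,C), (18,B), (9,A), (19,C), (9,C). Counts: {'C': 4, 'A': 2, 'B': 1}. Majority class: C.

C


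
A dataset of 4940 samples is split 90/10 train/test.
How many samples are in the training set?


Test set = 4940 * 10% = 494. Training set = 4940 - 494 = 4446.

4446


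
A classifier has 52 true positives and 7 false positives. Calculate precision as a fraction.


Precision = TP / (TP + FP) = 52 / 59 = 52/59.

52/59


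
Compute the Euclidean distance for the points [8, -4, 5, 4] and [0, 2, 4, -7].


d = sqrt(sum of squared differences). (8-0)^2=64, (-4-2)^2=36, (5-4)^2=1, (4--7)^2=121. Sum = 222.

sqrt(222)


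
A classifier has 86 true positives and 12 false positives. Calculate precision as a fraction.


Precision = TP / (TP + FP) = 86 / 98 = 43/49.

43/49


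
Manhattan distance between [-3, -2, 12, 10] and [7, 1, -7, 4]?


d = sum of absolute differences: |-3-7|=10 + |-2-1|=3 + |12--7|=19 + |10-4|=6 = 38.

38


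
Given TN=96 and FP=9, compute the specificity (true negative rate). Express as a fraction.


Specificity = TN / (TN + FP) = 96 / 105 = 32/35.

32/35


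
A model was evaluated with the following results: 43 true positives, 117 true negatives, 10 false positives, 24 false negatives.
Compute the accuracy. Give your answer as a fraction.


Accuracy = (TP + TN) / (TP + TN + FP + FN) = (43 + 117) / 194 = 80/97.

80/97


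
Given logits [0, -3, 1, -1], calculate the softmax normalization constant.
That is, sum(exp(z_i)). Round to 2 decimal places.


Denom = e^0=1.0000 + e^-3=0.0498 + e^1=2.7183 + e^-1=0.3679. Sum = 4.1360, which rounds to 4.14.

4.14


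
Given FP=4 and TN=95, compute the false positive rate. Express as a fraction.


FPR = FP / (FP + TN) = 4 / 99 = 4/99.

4/99


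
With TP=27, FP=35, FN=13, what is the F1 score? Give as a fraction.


Precision = 27/62 = 27/62. Recall = 27/40 = 27/40. F1 = 2*P*R/(P+R) = 9/17.

9/17


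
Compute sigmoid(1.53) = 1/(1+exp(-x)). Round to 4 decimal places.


sigma(1.53) = 1/(1+e^(-1.53)) = 1/(1+0.216536) = 1/1.216536 = 0.8220.

0.8220


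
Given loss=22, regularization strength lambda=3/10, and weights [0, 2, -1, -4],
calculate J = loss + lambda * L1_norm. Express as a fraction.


L1 norm = sum(|w|) = 7. J = 22 + 3/10 * 7 = 241/10.

241/10


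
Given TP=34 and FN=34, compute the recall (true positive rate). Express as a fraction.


Recall = TP / (TP + FN) = 34 / 68 = 1/2.

1/2


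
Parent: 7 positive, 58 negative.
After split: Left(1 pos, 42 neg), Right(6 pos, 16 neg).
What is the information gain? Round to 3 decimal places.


H(parent) = 0.4929. H(left) = 0.1594, H(right) = 0.8454. Weighted = (43/65)*0.1594 + (22/65)*0.8454 = 0.3916. IG = 0.4929 - 0.3916 = 0.1013, which rounds to 0.101.

0.101


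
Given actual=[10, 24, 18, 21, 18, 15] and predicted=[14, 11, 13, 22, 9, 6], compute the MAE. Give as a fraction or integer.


MAE = (1/6) * (|10-14|=4 + |24-11|=13 + |18-13|=5 + |21-22|=1 + |18-9|=9 + |15-6|=9). Sum = 41. MAE = 41/6.

41/6


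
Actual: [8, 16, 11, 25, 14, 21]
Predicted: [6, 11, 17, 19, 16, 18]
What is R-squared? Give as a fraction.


Mean(y) = 95/6. SS_res = 114. SS_tot = 1193/6. R^2 = 1 - 114/(1193/6) = 509/1193.

509/1193


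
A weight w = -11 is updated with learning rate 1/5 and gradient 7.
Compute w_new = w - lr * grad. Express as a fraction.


w_new = -11 - 1/5 * 7 = -11 - 7/5 = -62/5.

-62/5


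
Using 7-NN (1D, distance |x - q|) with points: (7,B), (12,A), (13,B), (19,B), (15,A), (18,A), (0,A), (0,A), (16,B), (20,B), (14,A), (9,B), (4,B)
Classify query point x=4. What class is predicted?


Distances: |7-4|=3, |12-4|=8, |13-4|=9, |19-4|=15, |15-4|=11, |18-4|=14, |0-4|=4, |0-4|=4, |16-4|=12, |20-4|=16, |14-4|=10, |9-4|=5, |4-4|=0. 7 nearest: (4,B), (7,B), (0,A), (0,A), (9,B), (12,A), (13,B). Counts: {'B': 4, 'A': 3}. Majority class: B.

B


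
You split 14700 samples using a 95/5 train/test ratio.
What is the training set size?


Test set = 14700 * 5% = 735. Training set = 14700 - 735 = 13965.

13965


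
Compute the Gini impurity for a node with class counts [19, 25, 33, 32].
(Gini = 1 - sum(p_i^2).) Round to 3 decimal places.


Total = 109. Proportions: 19/109, 25/109, 33/109, 32/109. sum(p_i^2) = 0.2608. Gini = 1 - 0.2608 = 0.7392, which rounds to 0.739.

0.739


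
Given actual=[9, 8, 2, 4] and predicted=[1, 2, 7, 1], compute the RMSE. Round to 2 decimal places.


MSE = 33.5000. RMSE = sqrt(33.5000) = 5.79.

5.79


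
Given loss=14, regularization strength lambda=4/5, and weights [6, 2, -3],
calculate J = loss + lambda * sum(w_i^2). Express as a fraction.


L2 sq norm = sum(w^2) = 49. J = 14 + 4/5 * 49 = 266/5.

266/5


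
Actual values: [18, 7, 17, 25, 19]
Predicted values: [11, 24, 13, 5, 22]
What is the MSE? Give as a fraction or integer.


MSE = (1/5) * ((18-11)^2=49 + (7-24)^2=289 + (17-13)^2=16 + (25-5)^2=400 + (19-22)^2=9). Sum = 763. MSE = 763/5.

763/5


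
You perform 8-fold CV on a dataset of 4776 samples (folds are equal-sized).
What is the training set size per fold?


Each validation fold has 4776/8 = 597 samples. Training set = 4776 - 597 = 4179.

4179


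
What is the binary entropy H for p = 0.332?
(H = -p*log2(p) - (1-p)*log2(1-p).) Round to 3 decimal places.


H = -0.332*log2(0.332) - 0.668*log2(0.668) = 0.917.

0.917


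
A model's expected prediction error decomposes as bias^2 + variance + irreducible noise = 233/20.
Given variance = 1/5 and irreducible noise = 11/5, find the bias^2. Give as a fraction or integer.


Total error = bias^2 + variance + irreducible noise. So bias^2 = 233/20 - 1/5 - 11/5 = 37/4.

37/4


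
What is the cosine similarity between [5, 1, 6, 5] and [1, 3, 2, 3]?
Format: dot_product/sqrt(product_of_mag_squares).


dot = 35. |a|^2 = 87, |b|^2 = 23. cos = 35/sqrt(2001).

35/sqrt(2001)


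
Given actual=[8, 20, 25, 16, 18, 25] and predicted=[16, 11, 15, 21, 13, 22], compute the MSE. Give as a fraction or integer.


MSE = (1/6) * ((8-16)^2=64 + (20-11)^2=81 + (25-15)^2=100 + (16-21)^2=25 + (18-13)^2=25 + (25-22)^2=9). Sum = 304. MSE = 152/3.

152/3


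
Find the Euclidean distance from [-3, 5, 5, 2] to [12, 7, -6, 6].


d = sqrt(sum of squared differences). (-3-12)^2=225, (5-7)^2=4, (5--6)^2=121, (2-6)^2=16. Sum = 366.

sqrt(366)


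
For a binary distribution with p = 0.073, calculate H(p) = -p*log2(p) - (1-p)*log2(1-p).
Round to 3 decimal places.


H = -0.073*log2(0.073) - 0.927*log2(0.927) = 0.377.

0.377


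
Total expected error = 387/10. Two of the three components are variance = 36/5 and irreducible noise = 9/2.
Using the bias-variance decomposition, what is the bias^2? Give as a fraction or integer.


Total error = bias^2 + variance + irreducible noise. So bias^2 = 387/10 - 36/5 - 9/2 = 27.

27


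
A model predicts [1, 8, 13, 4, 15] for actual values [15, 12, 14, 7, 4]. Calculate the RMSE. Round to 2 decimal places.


MSE = 68.6000. RMSE = sqrt(68.6000) = 8.28.

8.28


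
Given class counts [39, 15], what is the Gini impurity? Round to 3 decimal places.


Total = 54. Proportions: 39/54, 15/54. sum(p_i^2) = 0.5988. Gini = 1 - 0.5988 = 0.4012, which rounds to 0.401.

0.401


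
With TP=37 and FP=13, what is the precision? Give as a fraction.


Precision = TP / (TP + FP) = 37 / 50 = 37/50.

37/50


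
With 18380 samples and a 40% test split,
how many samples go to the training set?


Test set = 18380 * 40% = 7352. Training set = 18380 - 7352 = 11028.

11028


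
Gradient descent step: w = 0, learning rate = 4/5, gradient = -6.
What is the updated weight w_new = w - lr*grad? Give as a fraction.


w_new = 0 - 4/5 * -6 = 0 - -24/5 = 24/5.

24/5


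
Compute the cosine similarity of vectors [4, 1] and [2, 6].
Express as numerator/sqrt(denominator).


dot = 14. |a|^2 = 17, |b|^2 = 40. cos = 14/sqrt(680).

14/sqrt(680)


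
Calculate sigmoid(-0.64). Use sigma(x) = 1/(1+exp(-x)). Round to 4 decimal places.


sigma(-0.64) = 1/(1+e^(0.64)) = 1/(1+1.896481) = 1/2.896481 = 0.3452.

0.3452


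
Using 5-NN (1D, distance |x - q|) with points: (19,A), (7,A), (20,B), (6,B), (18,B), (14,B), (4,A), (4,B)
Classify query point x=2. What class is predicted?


Distances: |19-2|=17, |7-2|=5, |20-2|=18, |6-2|=4, |18-2|=16, |14-2|=12, |4-2|=2, |4-2|=2. 5 nearest: (4,A), (4,B), (6,B), (7,A), (14,B). Counts: {'A': 2, 'B': 3}. Majority class: B.

B


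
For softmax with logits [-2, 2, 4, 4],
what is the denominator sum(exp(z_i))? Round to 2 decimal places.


Denom = e^-2=0.1353 + e^2=7.3891 + e^4=54.5982 + e^4=54.5982. Sum = 116.7208, which rounds to 116.72.

116.72


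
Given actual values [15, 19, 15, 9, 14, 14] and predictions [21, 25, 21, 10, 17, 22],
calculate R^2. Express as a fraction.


Mean(y) = 43/3. SS_res = 182. SS_tot = 154/3. R^2 = 1 - 182/(154/3) = -28/11.

-28/11


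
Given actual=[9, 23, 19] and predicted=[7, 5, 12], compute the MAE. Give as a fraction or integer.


MAE = (1/3) * (|9-7|=2 + |23-5|=18 + |19-12|=7). Sum = 27. MAE = 9.

9


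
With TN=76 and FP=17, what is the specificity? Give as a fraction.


Specificity = TN / (TN + FP) = 76 / 93 = 76/93.

76/93


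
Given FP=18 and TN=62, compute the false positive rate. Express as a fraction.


FPR = FP / (FP + TN) = 18 / 80 = 9/40.

9/40


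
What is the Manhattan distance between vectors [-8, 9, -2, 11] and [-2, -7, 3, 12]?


d = sum of absolute differences: |-8--2|=6 + |9--7|=16 + |-2-3|=5 + |11-12|=1 = 28.

28


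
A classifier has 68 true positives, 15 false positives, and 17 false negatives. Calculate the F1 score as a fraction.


Precision = 68/83 = 68/83. Recall = 68/85 = 4/5. F1 = 2*P*R/(P+R) = 17/21.

17/21


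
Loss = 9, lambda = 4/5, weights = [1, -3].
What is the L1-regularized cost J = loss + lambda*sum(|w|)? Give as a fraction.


L1 norm = sum(|w|) = 4. J = 9 + 4/5 * 4 = 61/5.

61/5


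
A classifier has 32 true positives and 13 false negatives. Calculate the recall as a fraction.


Recall = TP / (TP + FN) = 32 / 45 = 32/45.

32/45


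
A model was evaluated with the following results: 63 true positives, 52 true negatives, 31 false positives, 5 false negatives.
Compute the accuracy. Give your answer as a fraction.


Accuracy = (TP + TN) / (TP + TN + FP + FN) = (63 + 52) / 151 = 115/151.

115/151


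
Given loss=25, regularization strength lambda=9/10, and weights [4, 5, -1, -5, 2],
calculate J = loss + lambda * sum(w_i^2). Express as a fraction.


L2 sq norm = sum(w^2) = 71. J = 25 + 9/10 * 71 = 889/10.

889/10


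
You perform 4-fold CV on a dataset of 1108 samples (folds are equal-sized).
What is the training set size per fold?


Each validation fold has 1108/4 = 277 samples. Training set = 1108 - 277 = 831.

831


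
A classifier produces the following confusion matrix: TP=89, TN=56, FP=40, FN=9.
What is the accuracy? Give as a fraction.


Accuracy = (TP + TN) / (TP + TN + FP + FN) = (89 + 56) / 194 = 145/194.

145/194


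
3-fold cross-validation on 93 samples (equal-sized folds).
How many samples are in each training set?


Each validation fold has 93/3 = 31 samples. Training set = 93 - 31 = 62.

62


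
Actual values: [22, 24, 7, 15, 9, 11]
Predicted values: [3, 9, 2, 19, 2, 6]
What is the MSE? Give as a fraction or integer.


MSE = (1/6) * ((22-3)^2=361 + (24-9)^2=225 + (7-2)^2=25 + (15-19)^2=16 + (9-2)^2=49 + (11-6)^2=25). Sum = 701. MSE = 701/6.

701/6


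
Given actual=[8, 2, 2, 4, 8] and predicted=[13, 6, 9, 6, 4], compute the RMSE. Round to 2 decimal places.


MSE = 22.0000. RMSE = sqrt(22.0000) = 4.69.

4.69


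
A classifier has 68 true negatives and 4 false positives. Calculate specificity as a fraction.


Specificity = TN / (TN + FP) = 68 / 72 = 17/18.

17/18


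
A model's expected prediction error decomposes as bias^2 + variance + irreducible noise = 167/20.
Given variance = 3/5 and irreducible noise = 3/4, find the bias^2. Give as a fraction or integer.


Total error = bias^2 + variance + irreducible noise. So bias^2 = 167/20 - 3/5 - 3/4 = 7.

7


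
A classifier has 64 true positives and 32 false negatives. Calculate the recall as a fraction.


Recall = TP / (TP + FN) = 64 / 96 = 2/3.

2/3


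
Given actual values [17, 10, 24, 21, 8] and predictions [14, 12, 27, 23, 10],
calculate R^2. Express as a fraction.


Mean(y) = 16. SS_res = 30. SS_tot = 190. R^2 = 1 - 30/(190) = 16/19.

16/19


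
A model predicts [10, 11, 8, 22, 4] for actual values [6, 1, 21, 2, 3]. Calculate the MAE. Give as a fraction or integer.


MAE = (1/5) * (|6-10|=4 + |1-11|=10 + |21-8|=13 + |2-22|=20 + |3-4|=1). Sum = 48. MAE = 48/5.

48/5


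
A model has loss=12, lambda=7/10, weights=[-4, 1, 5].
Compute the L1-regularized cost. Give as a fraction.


L1 norm = sum(|w|) = 10. J = 12 + 7/10 * 10 = 19.

19


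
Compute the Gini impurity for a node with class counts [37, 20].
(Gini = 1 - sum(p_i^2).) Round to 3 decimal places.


Total = 57. Proportions: 37/57, 20/57. sum(p_i^2) = 0.5445. Gini = 1 - 0.5445 = 0.4555, which rounds to 0.456.

0.456


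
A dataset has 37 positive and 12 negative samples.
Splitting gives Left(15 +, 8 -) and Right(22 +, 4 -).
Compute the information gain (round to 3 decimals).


H(parent) = 0.8031. H(left) = 0.9321, H(right) = 0.6194. Weighted = (23/49)*0.9321 + (26/49)*0.6194 = 0.7662. IG = 0.8031 - 0.7662 = 0.0369, which rounds to 0.037.

0.037


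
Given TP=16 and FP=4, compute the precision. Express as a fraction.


Precision = TP / (TP + FP) = 16 / 20 = 4/5.

4/5


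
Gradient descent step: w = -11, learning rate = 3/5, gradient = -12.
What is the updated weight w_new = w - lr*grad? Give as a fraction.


w_new = -11 - 3/5 * -12 = -11 - -36/5 = -19/5.

-19/5


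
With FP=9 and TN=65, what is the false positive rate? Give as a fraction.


FPR = FP / (FP + TN) = 9 / 74 = 9/74.

9/74


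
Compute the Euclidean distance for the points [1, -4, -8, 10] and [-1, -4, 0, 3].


d = sqrt(sum of squared differences). (1--1)^2=4, (-4--4)^2=0, (-8-0)^2=64, (10-3)^2=49. Sum = 117.

sqrt(117)


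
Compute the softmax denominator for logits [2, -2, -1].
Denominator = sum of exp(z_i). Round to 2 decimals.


Denom = e^2=7.3891 + e^-2=0.1353 + e^-1=0.3679. Sum = 7.8923, which rounds to 7.89.

7.89


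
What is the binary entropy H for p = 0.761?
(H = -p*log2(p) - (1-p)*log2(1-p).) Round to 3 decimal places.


H = -0.761*log2(0.761) - 0.239*log2(0.239) = 0.793.

0.793


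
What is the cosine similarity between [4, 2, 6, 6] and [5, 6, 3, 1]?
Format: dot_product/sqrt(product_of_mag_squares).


dot = 56. |a|^2 = 92, |b|^2 = 71. cos = 56/sqrt(6532).

56/sqrt(6532)


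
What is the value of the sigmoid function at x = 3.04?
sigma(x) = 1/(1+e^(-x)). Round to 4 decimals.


sigma(3.04) = 1/(1+e^(-3.04)) = 1/(1+0.047835) = 1/1.047835 = 0.9543.

0.9543


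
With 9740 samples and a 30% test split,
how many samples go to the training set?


Test set = 9740 * 30% = 2922. Training set = 9740 - 2922 = 6818.

6818


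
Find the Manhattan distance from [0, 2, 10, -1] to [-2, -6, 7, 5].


d = sum of absolute differences: |0--2|=2 + |2--6|=8 + |10-7|=3 + |-1-5|=6 = 19.

19


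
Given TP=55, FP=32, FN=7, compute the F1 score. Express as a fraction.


Precision = 55/87 = 55/87. Recall = 55/62 = 55/62. F1 = 2*P*R/(P+R) = 110/149.

110/149


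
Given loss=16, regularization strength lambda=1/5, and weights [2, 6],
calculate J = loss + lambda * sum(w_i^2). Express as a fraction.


L2 sq norm = sum(w^2) = 40. J = 16 + 1/5 * 40 = 24.

24


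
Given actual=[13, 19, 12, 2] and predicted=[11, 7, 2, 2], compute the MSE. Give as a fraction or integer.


MSE = (1/4) * ((13-11)^2=4 + (19-7)^2=144 + (12-2)^2=100 + (2-2)^2=0). Sum = 248. MSE = 62.

62


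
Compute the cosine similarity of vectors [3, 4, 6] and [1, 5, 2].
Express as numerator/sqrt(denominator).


dot = 35. |a|^2 = 61, |b|^2 = 30. cos = 35/sqrt(1830).

35/sqrt(1830)


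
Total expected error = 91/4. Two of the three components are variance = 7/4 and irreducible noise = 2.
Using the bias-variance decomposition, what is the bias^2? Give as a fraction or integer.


Total error = bias^2 + variance + irreducible noise. So bias^2 = 91/4 - 7/4 - 2 = 19.

19


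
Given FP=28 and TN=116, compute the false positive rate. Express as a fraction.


FPR = FP / (FP + TN) = 28 / 144 = 7/36.

7/36


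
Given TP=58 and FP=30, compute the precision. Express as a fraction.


Precision = TP / (TP + FP) = 58 / 88 = 29/44.

29/44


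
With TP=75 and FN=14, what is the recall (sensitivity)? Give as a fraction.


Recall = TP / (TP + FN) = 75 / 89 = 75/89.

75/89


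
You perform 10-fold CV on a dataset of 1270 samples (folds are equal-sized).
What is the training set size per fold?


Each validation fold has 1270/10 = 127 samples. Training set = 1270 - 127 = 1143.

1143


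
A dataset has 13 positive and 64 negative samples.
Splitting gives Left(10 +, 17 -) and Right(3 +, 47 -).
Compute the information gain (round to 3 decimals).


H(parent) = 0.6550. H(left) = 0.9510, H(right) = 0.3274. Weighted = (27/77)*0.9510 + (50/77)*0.3274 = 0.5461. IG = 0.6550 - 0.5461 = 0.1089, which rounds to 0.109.

0.109


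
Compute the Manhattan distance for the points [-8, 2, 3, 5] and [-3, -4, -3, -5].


d = sum of absolute differences: |-8--3|=5 + |2--4|=6 + |3--3|=6 + |5--5|=10 = 27.

27


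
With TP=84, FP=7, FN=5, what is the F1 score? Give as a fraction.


Precision = 84/91 = 12/13. Recall = 84/89 = 84/89. F1 = 2*P*R/(P+R) = 14/15.

14/15


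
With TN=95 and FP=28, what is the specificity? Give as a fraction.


Specificity = TN / (TN + FP) = 95 / 123 = 95/123.

95/123


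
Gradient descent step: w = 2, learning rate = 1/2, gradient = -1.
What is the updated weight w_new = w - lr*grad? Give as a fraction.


w_new = 2 - 1/2 * -1 = 2 - -1/2 = 5/2.

5/2


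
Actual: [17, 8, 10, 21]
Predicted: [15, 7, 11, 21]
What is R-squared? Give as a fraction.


Mean(y) = 14. SS_res = 6. SS_tot = 110. R^2 = 1 - 6/(110) = 52/55.

52/55


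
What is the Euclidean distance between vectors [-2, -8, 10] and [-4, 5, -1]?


d = sqrt(sum of squared differences). (-2--4)^2=4, (-8-5)^2=169, (10--1)^2=121. Sum = 294.

sqrt(294)


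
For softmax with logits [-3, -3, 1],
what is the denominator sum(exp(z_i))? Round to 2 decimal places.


Denom = e^-3=0.0498 + e^-3=0.0498 + e^1=2.7183. Sum = 2.8179, which rounds to 2.82.

2.82


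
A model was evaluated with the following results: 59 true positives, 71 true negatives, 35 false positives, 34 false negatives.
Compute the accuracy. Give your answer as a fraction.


Accuracy = (TP + TN) / (TP + TN + FP + FN) = (59 + 71) / 199 = 130/199.

130/199


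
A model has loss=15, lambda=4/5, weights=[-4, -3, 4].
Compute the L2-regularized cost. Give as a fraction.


L2 sq norm = sum(w^2) = 41. J = 15 + 4/5 * 41 = 239/5.

239/5


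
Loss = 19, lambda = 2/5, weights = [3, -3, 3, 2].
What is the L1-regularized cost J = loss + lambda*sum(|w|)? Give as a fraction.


L1 norm = sum(|w|) = 11. J = 19 + 2/5 * 11 = 117/5.

117/5


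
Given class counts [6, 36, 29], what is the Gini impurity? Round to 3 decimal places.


Total = 71. Proportions: 6/71, 36/71, 29/71. sum(p_i^2) = 0.4311. Gini = 1 - 0.4311 = 0.5689, which rounds to 0.569.

0.569


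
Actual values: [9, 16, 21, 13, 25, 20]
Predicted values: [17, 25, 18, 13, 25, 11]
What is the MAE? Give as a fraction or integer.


MAE = (1/6) * (|9-17|=8 + |16-25|=9 + |21-18|=3 + |13-13|=0 + |25-25|=0 + |20-11|=9). Sum = 29. MAE = 29/6.

29/6


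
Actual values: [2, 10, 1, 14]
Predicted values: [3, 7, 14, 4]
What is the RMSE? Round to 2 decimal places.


MSE = 69.7500. RMSE = sqrt(69.7500) = 8.35.

8.35


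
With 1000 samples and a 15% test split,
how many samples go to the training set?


Test set = 1000 * 15% = 150. Training set = 1000 - 150 = 850.

850


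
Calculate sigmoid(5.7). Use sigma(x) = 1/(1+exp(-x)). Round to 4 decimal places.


sigma(5.7) = 1/(1+e^(-5.7)) = 1/(1+0.003346) = 1/1.003346 = 0.9967.

0.9967


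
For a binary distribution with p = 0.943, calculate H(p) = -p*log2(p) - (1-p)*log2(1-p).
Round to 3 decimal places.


H = -0.943*log2(0.943) - 0.057*log2(0.057) = 0.315.

0.315


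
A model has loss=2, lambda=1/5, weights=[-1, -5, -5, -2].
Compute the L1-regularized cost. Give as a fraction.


L1 norm = sum(|w|) = 13. J = 2 + 1/5 * 13 = 23/5.

23/5


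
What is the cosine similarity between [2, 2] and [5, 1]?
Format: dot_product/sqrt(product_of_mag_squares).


dot = 12. |a|^2 = 8, |b|^2 = 26. cos = 12/sqrt(208).

12/sqrt(208)


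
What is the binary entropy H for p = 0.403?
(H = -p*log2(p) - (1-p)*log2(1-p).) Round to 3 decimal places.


H = -0.403*log2(0.403) - 0.597*log2(0.597) = 0.973.

0.973


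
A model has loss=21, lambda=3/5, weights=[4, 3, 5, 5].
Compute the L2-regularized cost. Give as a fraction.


L2 sq norm = sum(w^2) = 75. J = 21 + 3/5 * 75 = 66.

66


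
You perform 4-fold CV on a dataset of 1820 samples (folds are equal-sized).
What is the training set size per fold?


Each validation fold has 1820/4 = 455 samples. Training set = 1820 - 455 = 1365.

1365


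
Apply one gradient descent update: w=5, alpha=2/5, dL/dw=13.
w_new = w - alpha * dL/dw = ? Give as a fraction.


w_new = 5 - 2/5 * 13 = 5 - 26/5 = -1/5.

-1/5


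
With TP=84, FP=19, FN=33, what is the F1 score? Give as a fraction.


Precision = 84/103 = 84/103. Recall = 84/117 = 28/39. F1 = 2*P*R/(P+R) = 42/55.

42/55


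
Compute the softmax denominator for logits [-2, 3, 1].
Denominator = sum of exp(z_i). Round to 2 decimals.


Denom = e^-2=0.1353 + e^3=20.0855 + e^1=2.7183. Sum = 22.9391, which rounds to 22.94.

22.94


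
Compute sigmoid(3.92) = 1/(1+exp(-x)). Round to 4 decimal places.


sigma(3.92) = 1/(1+e^(-3.92)) = 1/(1+0.019841) = 1/1.019841 = 0.9805.

0.9805


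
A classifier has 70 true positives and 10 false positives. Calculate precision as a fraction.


Precision = TP / (TP + FP) = 70 / 80 = 7/8.

7/8


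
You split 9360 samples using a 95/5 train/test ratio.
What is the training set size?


Test set = 9360 * 5% = 468. Training set = 9360 - 468 = 8892.

8892


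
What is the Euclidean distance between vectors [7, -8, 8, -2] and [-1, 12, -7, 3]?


d = sqrt(sum of squared differences). (7--1)^2=64, (-8-12)^2=400, (8--7)^2=225, (-2-3)^2=25. Sum = 714.

sqrt(714)


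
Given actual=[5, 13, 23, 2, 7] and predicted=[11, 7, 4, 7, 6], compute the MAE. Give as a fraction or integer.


MAE = (1/5) * (|5-11|=6 + |13-7|=6 + |23-4|=19 + |2-7|=5 + |7-6|=1). Sum = 37. MAE = 37/5.

37/5


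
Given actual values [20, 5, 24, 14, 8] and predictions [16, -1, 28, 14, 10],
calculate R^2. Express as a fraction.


Mean(y) = 71/5. SS_res = 72. SS_tot = 1264/5. R^2 = 1 - 72/(1264/5) = 113/158.

113/158


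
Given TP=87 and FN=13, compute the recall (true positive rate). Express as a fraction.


Recall = TP / (TP + FN) = 87 / 100 = 87/100.

87/100


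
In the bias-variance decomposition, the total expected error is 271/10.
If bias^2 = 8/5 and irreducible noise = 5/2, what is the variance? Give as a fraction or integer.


Total error = bias^2 + variance + irreducible noise. So variance = 271/10 - 8/5 - 5/2 = 23.

23


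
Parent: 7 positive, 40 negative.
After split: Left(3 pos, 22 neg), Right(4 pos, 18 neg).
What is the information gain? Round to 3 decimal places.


H(parent) = 0.6072. H(left) = 0.5294, H(right) = 0.6840. Weighted = (25/47)*0.5294 + (22/47)*0.6840 = 0.6018. IG = 0.6072 - 0.6018 = 0.0054, which rounds to 0.005.

0.005


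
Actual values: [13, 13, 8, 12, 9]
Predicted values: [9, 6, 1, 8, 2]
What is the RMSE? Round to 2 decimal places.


MSE = 35.8000. RMSE = sqrt(35.8000) = 5.98.

5.98


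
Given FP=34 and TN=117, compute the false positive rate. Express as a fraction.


FPR = FP / (FP + TN) = 34 / 151 = 34/151.

34/151


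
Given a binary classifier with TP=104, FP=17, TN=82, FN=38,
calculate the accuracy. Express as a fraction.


Accuracy = (TP + TN) / (TP + TN + FP + FN) = (104 + 82) / 241 = 186/241.

186/241


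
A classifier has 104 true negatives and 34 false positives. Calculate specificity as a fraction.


Specificity = TN / (TN + FP) = 104 / 138 = 52/69.

52/69


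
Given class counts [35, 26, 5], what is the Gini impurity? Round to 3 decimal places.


Total = 66. Proportions: 35/66, 26/66, 5/66. sum(p_i^2) = 0.4421. Gini = 1 - 0.4421 = 0.5579, which rounds to 0.558.

0.558


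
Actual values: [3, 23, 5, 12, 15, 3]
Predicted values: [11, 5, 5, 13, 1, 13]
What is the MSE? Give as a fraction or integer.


MSE = (1/6) * ((3-11)^2=64 + (23-5)^2=324 + (5-5)^2=0 + (12-13)^2=1 + (15-1)^2=196 + (3-13)^2=100). Sum = 685. MSE = 685/6.

685/6


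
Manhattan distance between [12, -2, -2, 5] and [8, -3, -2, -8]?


d = sum of absolute differences: |12-8|=4 + |-2--3|=1 + |-2--2|=0 + |5--8|=13 = 18.

18


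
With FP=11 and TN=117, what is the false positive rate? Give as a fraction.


FPR = FP / (FP + TN) = 11 / 128 = 11/128.

11/128


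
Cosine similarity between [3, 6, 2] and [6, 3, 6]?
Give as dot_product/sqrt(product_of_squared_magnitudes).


dot = 48. |a|^2 = 49, |b|^2 = 81. cos = 48/sqrt(3969).

48/sqrt(3969)


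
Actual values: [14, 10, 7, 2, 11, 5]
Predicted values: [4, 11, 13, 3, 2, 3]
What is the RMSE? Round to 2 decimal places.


MSE = 37.1667. RMSE = sqrt(37.1667) = 6.10.

6.10


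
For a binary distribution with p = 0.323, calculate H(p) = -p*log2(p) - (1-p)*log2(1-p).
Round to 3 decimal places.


H = -0.323*log2(0.323) - 0.677*log2(0.677) = 0.908.

0.908


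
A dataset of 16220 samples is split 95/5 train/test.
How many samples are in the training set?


Test set = 16220 * 5% = 811. Training set = 16220 - 811 = 15409.

15409


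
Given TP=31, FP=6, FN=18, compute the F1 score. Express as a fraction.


Precision = 31/37 = 31/37. Recall = 31/49 = 31/49. F1 = 2*P*R/(P+R) = 31/43.

31/43


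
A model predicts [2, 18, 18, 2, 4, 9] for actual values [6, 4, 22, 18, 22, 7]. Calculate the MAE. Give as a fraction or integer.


MAE = (1/6) * (|6-2|=4 + |4-18|=14 + |22-18|=4 + |18-2|=16 + |22-4|=18 + |7-9|=2). Sum = 58. MAE = 29/3.

29/3


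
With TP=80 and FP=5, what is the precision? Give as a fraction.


Precision = TP / (TP + FP) = 80 / 85 = 16/17.

16/17


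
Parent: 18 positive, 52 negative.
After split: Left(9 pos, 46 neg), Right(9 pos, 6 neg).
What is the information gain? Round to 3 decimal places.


H(parent) = 0.8224. H(left) = 0.6429, H(right) = 0.9710. Weighted = (55/70)*0.6429 + (15/70)*0.9710 = 0.7132. IG = 0.8224 - 0.7132 = 0.1092, which rounds to 0.109.

0.109


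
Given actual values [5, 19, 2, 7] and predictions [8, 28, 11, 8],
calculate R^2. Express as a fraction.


Mean(y) = 33/4. SS_res = 172. SS_tot = 667/4. R^2 = 1 - 172/(667/4) = -21/667.

-21/667


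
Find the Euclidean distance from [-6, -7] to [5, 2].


d = sqrt(sum of squared differences). (-6-5)^2=121, (-7-2)^2=81. Sum = 202.

sqrt(202)


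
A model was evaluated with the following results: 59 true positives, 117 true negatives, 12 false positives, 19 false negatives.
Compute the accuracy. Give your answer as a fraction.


Accuracy = (TP + TN) / (TP + TN + FP + FN) = (59 + 117) / 207 = 176/207.

176/207


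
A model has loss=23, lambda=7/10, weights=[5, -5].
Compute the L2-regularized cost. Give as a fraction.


L2 sq norm = sum(w^2) = 50. J = 23 + 7/10 * 50 = 58.

58


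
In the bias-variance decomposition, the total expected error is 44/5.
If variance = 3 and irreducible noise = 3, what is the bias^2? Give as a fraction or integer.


Total error = bias^2 + variance + irreducible noise. So bias^2 = 44/5 - 3 - 3 = 14/5.

14/5
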